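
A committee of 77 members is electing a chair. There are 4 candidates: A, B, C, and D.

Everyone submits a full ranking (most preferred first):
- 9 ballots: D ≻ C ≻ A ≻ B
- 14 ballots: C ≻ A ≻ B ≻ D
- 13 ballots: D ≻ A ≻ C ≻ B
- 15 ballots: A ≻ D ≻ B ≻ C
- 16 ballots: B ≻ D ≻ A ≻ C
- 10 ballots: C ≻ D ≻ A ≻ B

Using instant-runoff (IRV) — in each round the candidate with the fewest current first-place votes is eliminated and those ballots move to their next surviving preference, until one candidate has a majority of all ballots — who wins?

Round 1: A 15, B 16, C 24, D 22. A eliminated.
Round 2: B 16, C 24, D 37. B eliminated.
Round 3: C 24, D 53. D has a majority (≥39).

D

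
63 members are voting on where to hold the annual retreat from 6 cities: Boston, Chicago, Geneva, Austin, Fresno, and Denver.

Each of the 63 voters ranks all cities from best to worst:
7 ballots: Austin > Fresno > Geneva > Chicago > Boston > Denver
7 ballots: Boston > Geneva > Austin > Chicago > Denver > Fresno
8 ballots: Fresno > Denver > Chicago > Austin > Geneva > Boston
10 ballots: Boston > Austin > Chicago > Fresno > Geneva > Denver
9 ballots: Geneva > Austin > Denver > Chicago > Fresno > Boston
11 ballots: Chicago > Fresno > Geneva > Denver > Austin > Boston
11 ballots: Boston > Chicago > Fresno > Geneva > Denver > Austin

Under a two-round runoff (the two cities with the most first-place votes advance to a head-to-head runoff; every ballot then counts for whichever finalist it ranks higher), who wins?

Chicago

Round 1 first-place votes: Boston 28, Chicago 11, Geneva 9, Austin 7, Fresno 8, Denver 0. Boston and Chicago advance.
Runoff: Boston is ranked above Chicago on 28 ballots, Chicago above Boston on 35.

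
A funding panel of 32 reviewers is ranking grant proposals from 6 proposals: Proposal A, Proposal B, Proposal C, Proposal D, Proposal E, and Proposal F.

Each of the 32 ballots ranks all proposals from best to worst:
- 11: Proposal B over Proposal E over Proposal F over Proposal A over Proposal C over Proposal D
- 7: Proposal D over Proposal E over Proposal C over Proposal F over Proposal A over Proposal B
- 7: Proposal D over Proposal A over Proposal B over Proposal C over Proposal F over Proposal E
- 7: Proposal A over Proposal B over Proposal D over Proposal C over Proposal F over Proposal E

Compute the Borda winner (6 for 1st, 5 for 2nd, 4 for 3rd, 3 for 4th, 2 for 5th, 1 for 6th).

Proposal B

Proposal A: 11×3 + 7×2 + 7×5 + 7×6 = 124
Proposal B: 11×6 + 7×1 + 7×4 + 7×5 = 136
Proposal C: 11×2 + 7×4 + 7×3 + 7×3 = 92
Proposal D: 11×1 + 7×6 + 7×6 + 7×4 = 123
Proposal E: 11×5 + 7×5 + 7×1 + 7×1 = 104
Proposal F: 11×4 + 7×3 + 7×2 + 7×2 = 93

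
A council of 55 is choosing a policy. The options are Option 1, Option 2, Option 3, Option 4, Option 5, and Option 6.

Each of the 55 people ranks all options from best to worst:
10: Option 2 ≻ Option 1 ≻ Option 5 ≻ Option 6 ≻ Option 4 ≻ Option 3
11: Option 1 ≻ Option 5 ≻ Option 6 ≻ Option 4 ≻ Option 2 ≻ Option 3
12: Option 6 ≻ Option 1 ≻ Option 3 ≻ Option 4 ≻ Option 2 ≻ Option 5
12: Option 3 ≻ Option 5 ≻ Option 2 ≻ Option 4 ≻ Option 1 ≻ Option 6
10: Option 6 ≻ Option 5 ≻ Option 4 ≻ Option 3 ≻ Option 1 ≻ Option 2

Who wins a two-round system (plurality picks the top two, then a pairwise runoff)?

Round 1 first-place votes: Option 1 11, Option 2 10, Option 3 12, Option 4 0, Option 5 0, Option 6 22. Option 6 and Option 3 advance.
Runoff: Option 6 is ranked above Option 3 on 43 ballots, Option 3 above Option 6 on 12.

Option 6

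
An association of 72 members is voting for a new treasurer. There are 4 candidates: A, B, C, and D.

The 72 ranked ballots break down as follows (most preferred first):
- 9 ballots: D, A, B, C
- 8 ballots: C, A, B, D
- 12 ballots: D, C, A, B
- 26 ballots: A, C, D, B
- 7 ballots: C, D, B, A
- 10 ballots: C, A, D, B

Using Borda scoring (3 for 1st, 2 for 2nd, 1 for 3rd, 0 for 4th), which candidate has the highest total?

A: 9×2 + 8×2 + 12×1 + 26×3 + 7×0 + 10×2 = 144
B: 9×1 + 8×1 + 12×0 + 26×0 + 7×1 + 10×0 = 24
C: 9×0 + 8×3 + 12×2 + 26×2 + 7×3 + 10×3 = 151
D: 9×3 + 8×0 + 12×3 + 26×1 + 7×2 + 10×1 = 113

C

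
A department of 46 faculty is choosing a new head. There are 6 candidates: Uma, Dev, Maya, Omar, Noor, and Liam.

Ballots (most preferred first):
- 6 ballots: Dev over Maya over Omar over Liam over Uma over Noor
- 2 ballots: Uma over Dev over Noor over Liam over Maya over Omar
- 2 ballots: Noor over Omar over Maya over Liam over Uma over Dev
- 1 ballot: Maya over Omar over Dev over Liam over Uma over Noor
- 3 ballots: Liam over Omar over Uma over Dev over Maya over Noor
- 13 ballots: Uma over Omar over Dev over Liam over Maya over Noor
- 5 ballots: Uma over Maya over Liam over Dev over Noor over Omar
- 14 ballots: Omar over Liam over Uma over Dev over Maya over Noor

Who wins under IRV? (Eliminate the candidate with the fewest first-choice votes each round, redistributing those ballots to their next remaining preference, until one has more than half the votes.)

Omar

Round 1: Uma 20, Dev 6, Maya 1, Omar 14, Noor 2, Liam 3. Maya eliminated.
Round 2: Uma 20, Dev 6, Omar 15, Noor 2, Liam 3. Noor eliminated.
Round 3: Uma 20, Dev 6, Omar 17, Liam 3. Liam eliminated.
Round 4: Uma 20, Dev 6, Omar 20. Dev eliminated.
Round 5: Uma 20, Omar 26. Omar has a majority (≥24).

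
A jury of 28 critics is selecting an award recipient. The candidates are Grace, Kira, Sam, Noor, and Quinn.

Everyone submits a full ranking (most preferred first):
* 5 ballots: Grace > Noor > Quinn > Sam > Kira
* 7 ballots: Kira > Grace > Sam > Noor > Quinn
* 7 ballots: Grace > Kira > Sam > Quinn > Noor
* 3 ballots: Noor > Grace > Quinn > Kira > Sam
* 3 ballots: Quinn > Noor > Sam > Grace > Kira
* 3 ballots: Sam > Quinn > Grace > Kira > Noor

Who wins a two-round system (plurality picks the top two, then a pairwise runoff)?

Grace

Round 1 first-place votes: Grace 12, Kira 7, Sam 3, Noor 3, Quinn 3. Grace and Kira advance.
Runoff: Grace is ranked above Kira on 21 ballots, Kira above Grace on 7.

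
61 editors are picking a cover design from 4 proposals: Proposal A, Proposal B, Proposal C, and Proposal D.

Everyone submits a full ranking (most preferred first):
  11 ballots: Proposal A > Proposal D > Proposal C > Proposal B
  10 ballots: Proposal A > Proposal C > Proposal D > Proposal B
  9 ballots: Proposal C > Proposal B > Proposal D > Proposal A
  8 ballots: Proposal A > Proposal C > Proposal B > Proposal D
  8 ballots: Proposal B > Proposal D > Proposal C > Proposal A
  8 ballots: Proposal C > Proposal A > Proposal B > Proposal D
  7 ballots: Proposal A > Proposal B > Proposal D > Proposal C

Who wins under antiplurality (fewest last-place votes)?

Proposal C

Last-place votes: Proposal A 17, Proposal B 21, Proposal C 7, Proposal D 16.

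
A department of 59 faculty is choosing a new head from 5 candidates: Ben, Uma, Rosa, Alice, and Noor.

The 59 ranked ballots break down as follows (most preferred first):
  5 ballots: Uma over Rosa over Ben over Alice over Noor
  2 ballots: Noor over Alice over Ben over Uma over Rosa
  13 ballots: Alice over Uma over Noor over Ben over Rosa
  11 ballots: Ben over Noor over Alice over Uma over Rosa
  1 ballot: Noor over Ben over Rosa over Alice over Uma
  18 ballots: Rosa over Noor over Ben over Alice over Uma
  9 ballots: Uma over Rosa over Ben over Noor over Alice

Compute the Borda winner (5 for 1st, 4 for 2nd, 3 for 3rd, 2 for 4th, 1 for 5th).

Noor

Ben: 5×3 + 2×3 + 13×2 + 11×5 + 1×4 + 18×3 + 9×3 = 187
Uma: 5×5 + 2×2 + 13×4 + 11×2 + 1×1 + 18×1 + 9×5 = 167
Rosa: 5×4 + 2×1 + 13×1 + 11×1 + 1×3 + 18×5 + 9×4 = 175
Alice: 5×2 + 2×4 + 13×5 + 11×3 + 1×2 + 18×2 + 9×1 = 163
Noor: 5×1 + 2×5 + 13×3 + 11×4 + 1×5 + 18×4 + 9×2 = 193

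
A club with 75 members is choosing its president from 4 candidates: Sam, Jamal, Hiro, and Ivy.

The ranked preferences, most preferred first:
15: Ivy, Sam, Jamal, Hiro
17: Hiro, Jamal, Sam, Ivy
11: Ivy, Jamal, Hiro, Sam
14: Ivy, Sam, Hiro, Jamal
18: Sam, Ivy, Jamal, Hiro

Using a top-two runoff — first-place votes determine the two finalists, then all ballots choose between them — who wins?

Ivy

Round 1 first-place votes: Sam 18, Jamal 0, Hiro 17, Ivy 40. Ivy and Sam advance.
Runoff: Ivy is ranked above Sam on 40 ballots, Sam above Ivy on 35.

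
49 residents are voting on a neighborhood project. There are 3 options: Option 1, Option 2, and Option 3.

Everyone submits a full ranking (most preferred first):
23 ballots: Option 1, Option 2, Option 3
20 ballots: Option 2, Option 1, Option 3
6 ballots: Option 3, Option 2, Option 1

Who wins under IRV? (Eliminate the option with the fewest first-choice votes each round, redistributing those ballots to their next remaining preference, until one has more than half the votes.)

Option 2

Round 1: Option 1 23, Option 2 20, Option 3 6. Option 3 eliminated.
Round 2: Option 1 23, Option 2 26. Option 2 has a majority (≥25).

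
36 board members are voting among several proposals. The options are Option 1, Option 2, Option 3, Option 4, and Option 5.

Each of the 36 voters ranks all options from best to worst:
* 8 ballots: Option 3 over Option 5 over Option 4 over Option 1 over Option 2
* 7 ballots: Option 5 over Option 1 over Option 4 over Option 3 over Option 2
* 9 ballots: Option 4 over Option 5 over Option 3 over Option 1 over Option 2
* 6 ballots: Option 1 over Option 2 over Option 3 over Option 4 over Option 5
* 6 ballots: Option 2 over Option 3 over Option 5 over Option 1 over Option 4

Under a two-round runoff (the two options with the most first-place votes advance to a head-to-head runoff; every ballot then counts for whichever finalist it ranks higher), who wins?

Round 1 first-place votes: Option 1 6, Option 2 6, Option 3 8, Option 4 9, Option 5 7. Option 4 and Option 3 advance.
Runoff: Option 4 is ranked above Option 3 on 16 ballots, Option 3 above Option 4 on 20.

Option 3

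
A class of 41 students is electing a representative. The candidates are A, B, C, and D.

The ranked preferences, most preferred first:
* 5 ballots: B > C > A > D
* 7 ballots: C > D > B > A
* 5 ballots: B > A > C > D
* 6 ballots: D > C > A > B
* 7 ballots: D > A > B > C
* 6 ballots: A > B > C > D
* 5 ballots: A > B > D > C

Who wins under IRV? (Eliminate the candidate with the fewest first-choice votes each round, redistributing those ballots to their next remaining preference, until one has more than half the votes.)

Round 1: A 11, B 10, C 7, D 13. C eliminated.
Round 2: A 11, B 10, D 20. B eliminated.
Round 3: A 21, D 20. A has a majority (≥21).

A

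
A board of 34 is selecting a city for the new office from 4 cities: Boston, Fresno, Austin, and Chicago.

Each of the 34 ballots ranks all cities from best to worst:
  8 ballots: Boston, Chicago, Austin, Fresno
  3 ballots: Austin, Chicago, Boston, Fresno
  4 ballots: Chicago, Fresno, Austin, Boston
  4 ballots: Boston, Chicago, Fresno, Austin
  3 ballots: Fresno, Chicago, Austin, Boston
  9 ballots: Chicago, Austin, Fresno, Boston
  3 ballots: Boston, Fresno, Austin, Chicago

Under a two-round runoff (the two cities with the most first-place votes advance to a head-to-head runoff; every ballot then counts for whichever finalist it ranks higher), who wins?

Round 1 first-place votes: Boston 15, Fresno 3, Austin 3, Chicago 13. Boston and Chicago advance.
Runoff: Boston is ranked above Chicago on 15 ballots, Chicago above Boston on 19.

Chicago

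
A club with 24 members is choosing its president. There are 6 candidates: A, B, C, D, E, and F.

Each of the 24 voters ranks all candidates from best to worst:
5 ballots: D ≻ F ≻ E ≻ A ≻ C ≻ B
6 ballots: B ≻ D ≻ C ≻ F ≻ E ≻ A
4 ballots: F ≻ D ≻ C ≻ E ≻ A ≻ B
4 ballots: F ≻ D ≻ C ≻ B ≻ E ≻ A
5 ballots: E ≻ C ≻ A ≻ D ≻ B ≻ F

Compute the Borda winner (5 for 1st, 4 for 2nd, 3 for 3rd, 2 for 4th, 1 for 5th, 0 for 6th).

A: 5×2 + 6×0 + 4×1 + 4×0 + 5×3 = 29
B: 5×0 + 6×5 + 4×0 + 4×2 + 5×1 = 43
C: 5×1 + 6×3 + 4×3 + 4×3 + 5×4 = 67
D: 5×5 + 6×4 + 4×4 + 4×4 + 5×2 = 91
E: 5×3 + 6×1 + 4×2 + 4×1 + 5×5 = 58
F: 5×4 + 6×2 + 4×5 + 4×5 + 5×0 = 72

D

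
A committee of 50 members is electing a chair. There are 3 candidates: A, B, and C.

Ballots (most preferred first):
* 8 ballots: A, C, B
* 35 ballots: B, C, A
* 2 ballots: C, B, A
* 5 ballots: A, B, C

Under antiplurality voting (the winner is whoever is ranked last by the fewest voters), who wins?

Last-place votes: A 37, B 8, C 5.

C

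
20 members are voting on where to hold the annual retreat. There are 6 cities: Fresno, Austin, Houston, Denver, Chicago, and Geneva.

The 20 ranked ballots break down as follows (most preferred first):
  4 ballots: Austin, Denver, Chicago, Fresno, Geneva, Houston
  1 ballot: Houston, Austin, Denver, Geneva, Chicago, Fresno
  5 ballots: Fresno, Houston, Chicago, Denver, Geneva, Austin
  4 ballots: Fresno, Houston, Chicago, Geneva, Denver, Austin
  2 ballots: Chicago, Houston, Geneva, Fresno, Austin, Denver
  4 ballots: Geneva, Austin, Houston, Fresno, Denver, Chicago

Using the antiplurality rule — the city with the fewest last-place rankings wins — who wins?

Geneva

Last-place votes: Fresno 1, Austin 9, Houston 4, Denver 2, Chicago 4, Geneva 0.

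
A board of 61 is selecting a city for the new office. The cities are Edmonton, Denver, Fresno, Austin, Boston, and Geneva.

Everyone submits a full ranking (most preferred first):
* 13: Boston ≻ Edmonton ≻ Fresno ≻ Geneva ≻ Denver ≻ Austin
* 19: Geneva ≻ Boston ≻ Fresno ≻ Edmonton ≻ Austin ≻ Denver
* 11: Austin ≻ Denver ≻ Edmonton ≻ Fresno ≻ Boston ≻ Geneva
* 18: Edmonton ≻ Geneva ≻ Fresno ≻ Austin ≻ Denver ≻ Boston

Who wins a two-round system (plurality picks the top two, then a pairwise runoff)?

Round 1 first-place votes: Edmonton 18, Denver 0, Fresno 0, Austin 11, Boston 13, Geneva 19. Geneva and Edmonton advance.
Runoff: Geneva is ranked above Edmonton on 19 ballots, Edmonton above Geneva on 42.

Edmonton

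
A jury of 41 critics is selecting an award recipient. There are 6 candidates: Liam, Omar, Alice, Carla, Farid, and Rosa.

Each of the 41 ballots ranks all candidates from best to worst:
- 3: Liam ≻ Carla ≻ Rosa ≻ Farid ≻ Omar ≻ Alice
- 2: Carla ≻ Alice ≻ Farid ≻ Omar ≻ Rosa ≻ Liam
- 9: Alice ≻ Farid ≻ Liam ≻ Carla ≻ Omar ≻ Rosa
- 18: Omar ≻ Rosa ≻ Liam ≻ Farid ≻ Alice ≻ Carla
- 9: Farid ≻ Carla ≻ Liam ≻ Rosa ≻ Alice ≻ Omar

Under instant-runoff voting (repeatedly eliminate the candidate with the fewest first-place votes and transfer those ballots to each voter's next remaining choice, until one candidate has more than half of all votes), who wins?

Round 1: Liam 3, Omar 18, Alice 9, Carla 2, Farid 9, Rosa 0. Rosa eliminated.
Round 2: Liam 3, Omar 18, Alice 9, Carla 2, Farid 9. Carla eliminated.
Round 3: Liam 3, Omar 18, Alice 11, Farid 9. Liam eliminated.
Round 4: Omar 18, Alice 11, Farid 12. Alice eliminated.
Round 5: Omar 18, Farid 23. Farid has a majority (≥21).

Farid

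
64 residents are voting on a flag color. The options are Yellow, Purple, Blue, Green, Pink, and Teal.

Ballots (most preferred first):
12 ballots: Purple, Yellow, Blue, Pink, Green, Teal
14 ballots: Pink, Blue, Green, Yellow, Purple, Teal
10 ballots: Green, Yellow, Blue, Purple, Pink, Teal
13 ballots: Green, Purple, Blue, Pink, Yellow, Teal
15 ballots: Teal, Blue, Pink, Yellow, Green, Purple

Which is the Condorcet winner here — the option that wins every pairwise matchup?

Blue vs Yellow: 42–22
Blue vs Purple: 39–25
Blue vs Green: 41–23
Blue vs Pink: 50–14
Blue vs Teal: 49–15
Blue beats every other option.

Blue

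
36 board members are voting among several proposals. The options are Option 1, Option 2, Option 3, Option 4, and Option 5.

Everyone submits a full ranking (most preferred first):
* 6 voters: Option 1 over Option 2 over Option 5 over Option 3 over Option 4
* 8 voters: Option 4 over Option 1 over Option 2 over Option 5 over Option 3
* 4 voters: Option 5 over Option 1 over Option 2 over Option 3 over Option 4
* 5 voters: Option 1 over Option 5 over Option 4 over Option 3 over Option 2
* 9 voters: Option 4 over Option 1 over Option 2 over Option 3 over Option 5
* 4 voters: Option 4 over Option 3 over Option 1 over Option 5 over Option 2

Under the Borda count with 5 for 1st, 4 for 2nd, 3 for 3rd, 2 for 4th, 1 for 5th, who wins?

Option 1

Option 1: 6×5 + 8×4 + 4×4 + 5×5 + 9×4 + 4×3 = 151
Option 2: 6×4 + 8×3 + 4×3 + 5×1 + 9×3 + 4×1 = 96
Option 3: 6×2 + 8×1 + 4×2 + 5×2 + 9×2 + 4×4 = 72
Option 4: 6×1 + 8×5 + 4×1 + 5×3 + 9×5 + 4×5 = 130
Option 5: 6×3 + 8×2 + 4×5 + 5×4 + 9×1 + 4×2 = 91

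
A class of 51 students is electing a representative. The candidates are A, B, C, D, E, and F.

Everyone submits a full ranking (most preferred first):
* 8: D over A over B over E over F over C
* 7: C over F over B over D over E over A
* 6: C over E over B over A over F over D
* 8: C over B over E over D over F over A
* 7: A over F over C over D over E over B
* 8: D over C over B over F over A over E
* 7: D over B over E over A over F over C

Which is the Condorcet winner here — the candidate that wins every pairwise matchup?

C

C vs A: 29–22
C vs B: 36–15
C vs D: 28–23
C vs E: 36–15
C vs F: 29–22
C beats every other candidate.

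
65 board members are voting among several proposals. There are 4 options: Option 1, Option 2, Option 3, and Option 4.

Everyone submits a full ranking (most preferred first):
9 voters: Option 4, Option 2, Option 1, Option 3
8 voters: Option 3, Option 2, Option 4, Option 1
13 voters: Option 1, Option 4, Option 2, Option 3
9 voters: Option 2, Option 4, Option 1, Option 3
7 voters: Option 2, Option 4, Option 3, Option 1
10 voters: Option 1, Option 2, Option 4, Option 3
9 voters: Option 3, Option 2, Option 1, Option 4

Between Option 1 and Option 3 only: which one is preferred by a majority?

Option 1

Option 1 is ranked above Option 3 on 41 ballots; Option 3 above Option 1 on 24.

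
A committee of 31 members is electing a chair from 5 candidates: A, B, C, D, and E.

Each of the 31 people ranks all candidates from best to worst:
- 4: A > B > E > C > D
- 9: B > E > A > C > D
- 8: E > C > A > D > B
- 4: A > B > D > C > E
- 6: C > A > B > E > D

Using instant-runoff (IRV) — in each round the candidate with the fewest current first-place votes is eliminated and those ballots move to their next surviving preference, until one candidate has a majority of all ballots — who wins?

A

Round 1: A 8, B 9, C 6, D 0, E 8. D eliminated.
Round 2: A 8, B 9, C 6, E 8. C eliminated.
Round 3: A 14, B 9, E 8. E eliminated.
Round 4: A 22, B 9. A has a majority (≥16).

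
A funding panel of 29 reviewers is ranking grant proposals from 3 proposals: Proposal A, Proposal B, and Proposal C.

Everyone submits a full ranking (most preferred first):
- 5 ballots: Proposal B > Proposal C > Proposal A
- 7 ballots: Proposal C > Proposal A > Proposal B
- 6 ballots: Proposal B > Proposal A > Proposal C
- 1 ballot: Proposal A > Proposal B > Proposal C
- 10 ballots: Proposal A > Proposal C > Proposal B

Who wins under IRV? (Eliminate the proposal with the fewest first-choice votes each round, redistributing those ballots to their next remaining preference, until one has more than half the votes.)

Proposal A

Round 1: Proposal A 11, Proposal B 11, Proposal C 7. Proposal C eliminated.
Round 2: Proposal A 18, Proposal B 11. Proposal A has a majority (≥15).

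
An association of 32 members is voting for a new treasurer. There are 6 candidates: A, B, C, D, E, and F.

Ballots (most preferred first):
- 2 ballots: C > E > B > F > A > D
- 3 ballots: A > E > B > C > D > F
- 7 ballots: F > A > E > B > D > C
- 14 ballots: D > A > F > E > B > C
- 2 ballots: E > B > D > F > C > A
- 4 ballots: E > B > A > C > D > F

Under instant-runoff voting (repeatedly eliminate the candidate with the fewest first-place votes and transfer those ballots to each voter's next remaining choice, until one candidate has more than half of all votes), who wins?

Round 1: A 3, B 0, C 2, D 14, E 6, F 7. B eliminated.
Round 2: A 3, C 2, D 14, E 6, F 7. C eliminated.
Round 3: A 3, D 14, E 8, F 7. A eliminated.
Round 4: D 14, E 11, F 7. F eliminated.
Round 5: D 14, E 18. E has a majority (≥17).

E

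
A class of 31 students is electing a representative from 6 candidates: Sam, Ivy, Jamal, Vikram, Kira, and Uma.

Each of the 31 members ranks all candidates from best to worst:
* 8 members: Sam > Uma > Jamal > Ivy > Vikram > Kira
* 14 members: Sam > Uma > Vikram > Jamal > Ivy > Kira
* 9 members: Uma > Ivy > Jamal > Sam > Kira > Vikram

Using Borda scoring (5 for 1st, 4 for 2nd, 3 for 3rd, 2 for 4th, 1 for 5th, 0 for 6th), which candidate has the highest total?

Sam: 8×5 + 14×5 + 9×2 = 128
Ivy: 8×2 + 14×1 + 9×4 = 66
Jamal: 8×3 + 14×2 + 9×3 = 79
Vikram: 8×1 + 14×3 + 9×0 = 50
Kira: 8×0 + 14×0 + 9×1 = 9
Uma: 8×4 + 14×4 + 9×5 = 133

Uma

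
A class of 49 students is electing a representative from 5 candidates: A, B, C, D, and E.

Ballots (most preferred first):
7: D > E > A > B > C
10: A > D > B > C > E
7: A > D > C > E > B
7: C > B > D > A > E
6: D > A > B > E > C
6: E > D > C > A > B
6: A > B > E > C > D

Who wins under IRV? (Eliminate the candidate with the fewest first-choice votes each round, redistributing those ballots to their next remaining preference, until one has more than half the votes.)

D

Round 1: A 23, B 0, C 7, D 13, E 6. B eliminated.
Round 2: A 23, C 7, D 13, E 6. E eliminated.
Round 3: A 23, C 7, D 19. C eliminated.
Round 4: A 23, D 26. D has a majority (≥25).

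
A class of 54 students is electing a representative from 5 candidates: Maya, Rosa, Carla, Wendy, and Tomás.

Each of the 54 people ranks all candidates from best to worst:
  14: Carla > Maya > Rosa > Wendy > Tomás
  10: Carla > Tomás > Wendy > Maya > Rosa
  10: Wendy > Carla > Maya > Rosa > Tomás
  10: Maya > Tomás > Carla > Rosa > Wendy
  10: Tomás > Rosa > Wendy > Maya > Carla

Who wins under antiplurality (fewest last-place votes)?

Last-place votes: Maya 0, Rosa 10, Carla 10, Wendy 10, Tomás 24.

Maya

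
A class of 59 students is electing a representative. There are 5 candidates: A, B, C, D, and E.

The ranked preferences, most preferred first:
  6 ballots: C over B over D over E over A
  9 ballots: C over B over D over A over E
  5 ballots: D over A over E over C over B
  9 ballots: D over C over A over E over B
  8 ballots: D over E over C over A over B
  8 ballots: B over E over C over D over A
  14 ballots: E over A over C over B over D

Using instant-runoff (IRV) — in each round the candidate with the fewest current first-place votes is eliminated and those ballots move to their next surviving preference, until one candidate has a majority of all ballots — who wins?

D

Round 1: A 0, B 8, C 15, D 22, E 14. A eliminated.
Round 2: B 8, C 15, D 22, E 14. B eliminated.
Round 3: C 15, D 22, E 22. C eliminated.
Round 4: D 37, E 22. D has a majority (≥30).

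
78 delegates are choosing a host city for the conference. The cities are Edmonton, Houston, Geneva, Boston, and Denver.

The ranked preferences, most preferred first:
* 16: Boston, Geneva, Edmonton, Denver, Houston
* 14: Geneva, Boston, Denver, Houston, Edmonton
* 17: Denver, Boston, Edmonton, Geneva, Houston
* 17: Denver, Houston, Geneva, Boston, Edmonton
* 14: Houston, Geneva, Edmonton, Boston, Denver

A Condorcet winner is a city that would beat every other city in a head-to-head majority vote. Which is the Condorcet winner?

Geneva vs Edmonton: 61–17
Geneva vs Houston: 47–31
Geneva vs Boston: 45–33
Geneva vs Denver: 44–34
Geneva beats every other city.

Geneva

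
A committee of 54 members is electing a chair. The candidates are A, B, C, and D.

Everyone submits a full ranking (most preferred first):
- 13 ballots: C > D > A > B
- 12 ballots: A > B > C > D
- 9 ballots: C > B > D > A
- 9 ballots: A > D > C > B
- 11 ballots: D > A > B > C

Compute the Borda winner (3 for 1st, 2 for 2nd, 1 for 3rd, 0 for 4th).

A: 13×1 + 12×3 + 9×0 + 9×3 + 11×2 = 98
B: 13×0 + 12×2 + 9×2 + 9×0 + 11×1 = 53
C: 13×3 + 12×1 + 9×3 + 9×1 + 11×0 = 87
D: 13×2 + 12×0 + 9×1 + 9×2 + 11×3 = 86

A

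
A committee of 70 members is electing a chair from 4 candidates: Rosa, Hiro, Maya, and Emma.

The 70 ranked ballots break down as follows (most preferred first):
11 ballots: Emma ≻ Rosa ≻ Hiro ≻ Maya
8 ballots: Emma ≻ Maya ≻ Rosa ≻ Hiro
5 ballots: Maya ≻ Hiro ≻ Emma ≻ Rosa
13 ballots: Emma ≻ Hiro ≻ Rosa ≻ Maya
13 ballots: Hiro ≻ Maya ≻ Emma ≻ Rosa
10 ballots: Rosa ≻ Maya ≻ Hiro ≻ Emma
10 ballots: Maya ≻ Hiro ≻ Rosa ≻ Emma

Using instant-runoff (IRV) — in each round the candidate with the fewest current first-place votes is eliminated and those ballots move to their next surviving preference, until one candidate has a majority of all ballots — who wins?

Maya

Round 1: Rosa 10, Hiro 13, Maya 15, Emma 32. Rosa eliminated.
Round 2: Hiro 13, Maya 25, Emma 32. Hiro eliminated.
Round 3: Maya 38, Emma 32. Maya has a majority (≥36).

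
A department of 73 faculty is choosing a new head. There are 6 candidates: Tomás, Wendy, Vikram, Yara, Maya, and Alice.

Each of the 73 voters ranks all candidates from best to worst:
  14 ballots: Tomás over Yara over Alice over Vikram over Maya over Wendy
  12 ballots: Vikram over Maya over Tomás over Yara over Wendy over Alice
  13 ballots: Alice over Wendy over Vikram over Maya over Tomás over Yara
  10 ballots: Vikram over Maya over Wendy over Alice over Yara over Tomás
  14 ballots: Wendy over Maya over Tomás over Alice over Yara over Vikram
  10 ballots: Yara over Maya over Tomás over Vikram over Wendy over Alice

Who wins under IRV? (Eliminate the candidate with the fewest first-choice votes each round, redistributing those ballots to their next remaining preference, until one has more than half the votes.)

Round 1: Tomás 14, Wendy 14, Vikram 22, Yara 10, Maya 0, Alice 13. Maya eliminated.
Round 2: Tomás 14, Wendy 14, Vikram 22, Yara 10, Alice 13. Yara eliminated.
Round 3: Tomás 24, Wendy 14, Vikram 22, Alice 13. Alice eliminated.
Round 4: Tomás 24, Wendy 27, Vikram 22. Vikram eliminated.
Round 5: Tomás 36, Wendy 37. Wendy has a majority (≥37).

Wendy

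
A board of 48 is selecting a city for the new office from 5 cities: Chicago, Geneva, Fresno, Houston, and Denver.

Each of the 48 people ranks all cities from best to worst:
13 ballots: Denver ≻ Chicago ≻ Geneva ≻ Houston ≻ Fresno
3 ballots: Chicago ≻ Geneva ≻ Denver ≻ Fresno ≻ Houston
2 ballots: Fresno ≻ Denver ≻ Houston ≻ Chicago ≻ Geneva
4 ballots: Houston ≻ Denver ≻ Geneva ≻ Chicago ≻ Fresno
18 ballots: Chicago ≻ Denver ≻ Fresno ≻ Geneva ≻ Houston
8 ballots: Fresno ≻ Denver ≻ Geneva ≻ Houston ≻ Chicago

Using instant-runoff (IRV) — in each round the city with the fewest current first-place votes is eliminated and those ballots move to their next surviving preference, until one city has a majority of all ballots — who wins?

Denver

Round 1: Chicago 21, Geneva 0, Fresno 10, Houston 4, Denver 13. Geneva eliminated.
Round 2: Chicago 21, Fresno 10, Houston 4, Denver 13. Houston eliminated.
Round 3: Chicago 21, Fresno 10, Denver 17. Fresno eliminated.
Round 4: Chicago 21, Denver 27. Denver has a majority (≥25).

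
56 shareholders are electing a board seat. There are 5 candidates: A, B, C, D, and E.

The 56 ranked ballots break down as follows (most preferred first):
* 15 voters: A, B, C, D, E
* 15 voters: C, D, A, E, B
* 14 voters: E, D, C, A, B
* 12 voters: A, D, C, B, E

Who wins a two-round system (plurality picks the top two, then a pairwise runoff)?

Round 1 first-place votes: A 27, B 0, C 15, D 0, E 14. A and C advance.
Runoff: A is ranked above C on 27 ballots, C above A on 29.

C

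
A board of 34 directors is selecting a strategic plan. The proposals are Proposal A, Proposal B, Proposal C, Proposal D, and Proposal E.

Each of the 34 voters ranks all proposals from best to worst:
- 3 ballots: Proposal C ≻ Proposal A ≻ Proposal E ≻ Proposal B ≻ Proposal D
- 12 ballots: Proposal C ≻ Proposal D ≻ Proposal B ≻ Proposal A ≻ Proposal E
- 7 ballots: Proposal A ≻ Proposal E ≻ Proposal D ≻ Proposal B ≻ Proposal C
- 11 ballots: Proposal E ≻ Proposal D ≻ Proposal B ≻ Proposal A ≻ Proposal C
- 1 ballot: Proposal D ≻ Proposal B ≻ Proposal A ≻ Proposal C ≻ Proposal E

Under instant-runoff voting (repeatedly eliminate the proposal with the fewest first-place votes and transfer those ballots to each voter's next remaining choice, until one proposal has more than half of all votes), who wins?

Proposal E

Round 1: Proposal A 7, Proposal B 0, Proposal C 15, Proposal D 1, Proposal E 11. Proposal B eliminated.
Round 2: Proposal A 7, Proposal C 15, Proposal D 1, Proposal E 11. Proposal D eliminated.
Round 3: Proposal A 8, Proposal C 15, Proposal E 11. Proposal A eliminated.
Round 4: Proposal C 16, Proposal E 18. Proposal E has a majority (≥18).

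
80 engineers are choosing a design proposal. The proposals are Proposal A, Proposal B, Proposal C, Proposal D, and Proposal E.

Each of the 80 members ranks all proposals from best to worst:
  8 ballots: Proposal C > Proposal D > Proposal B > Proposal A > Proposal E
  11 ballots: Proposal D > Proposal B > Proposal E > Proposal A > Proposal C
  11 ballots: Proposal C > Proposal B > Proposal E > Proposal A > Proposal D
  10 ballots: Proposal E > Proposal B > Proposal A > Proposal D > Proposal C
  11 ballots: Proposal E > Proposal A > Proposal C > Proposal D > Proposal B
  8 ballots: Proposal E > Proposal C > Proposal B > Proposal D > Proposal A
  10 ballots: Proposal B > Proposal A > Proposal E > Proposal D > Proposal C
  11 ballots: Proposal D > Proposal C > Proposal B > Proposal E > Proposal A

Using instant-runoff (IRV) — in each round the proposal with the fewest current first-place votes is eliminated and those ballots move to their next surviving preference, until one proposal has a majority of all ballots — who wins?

Proposal E

Round 1: Proposal A 0, Proposal B 10, Proposal C 19, Proposal D 22, Proposal E 29. Proposal A eliminated.
Round 2: Proposal B 10, Proposal C 19, Proposal D 22, Proposal E 29. Proposal B eliminated.
Round 3: Proposal C 19, Proposal D 22, Proposal E 39. Proposal C eliminated.
Round 4: Proposal D 30, Proposal E 50. Proposal E has a majority (≥41).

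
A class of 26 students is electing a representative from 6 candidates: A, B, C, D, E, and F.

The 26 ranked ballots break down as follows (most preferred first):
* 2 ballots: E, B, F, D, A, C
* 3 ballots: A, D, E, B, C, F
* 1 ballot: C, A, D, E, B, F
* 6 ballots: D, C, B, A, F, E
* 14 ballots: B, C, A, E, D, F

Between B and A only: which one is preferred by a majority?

B is ranked above A on 22 ballots; A above B on 4.

B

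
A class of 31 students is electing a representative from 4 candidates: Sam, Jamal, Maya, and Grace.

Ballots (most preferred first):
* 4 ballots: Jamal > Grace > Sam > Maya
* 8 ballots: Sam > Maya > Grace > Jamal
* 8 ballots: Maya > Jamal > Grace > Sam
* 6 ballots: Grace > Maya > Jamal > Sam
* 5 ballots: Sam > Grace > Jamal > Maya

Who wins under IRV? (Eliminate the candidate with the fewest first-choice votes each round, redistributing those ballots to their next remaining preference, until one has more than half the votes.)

Grace

Round 1: Sam 13, Jamal 4, Maya 8, Grace 6. Jamal eliminated.
Round 2: Sam 13, Maya 8, Grace 10. Maya eliminated.
Round 3: Sam 13, Grace 18. Grace has a majority (≥16).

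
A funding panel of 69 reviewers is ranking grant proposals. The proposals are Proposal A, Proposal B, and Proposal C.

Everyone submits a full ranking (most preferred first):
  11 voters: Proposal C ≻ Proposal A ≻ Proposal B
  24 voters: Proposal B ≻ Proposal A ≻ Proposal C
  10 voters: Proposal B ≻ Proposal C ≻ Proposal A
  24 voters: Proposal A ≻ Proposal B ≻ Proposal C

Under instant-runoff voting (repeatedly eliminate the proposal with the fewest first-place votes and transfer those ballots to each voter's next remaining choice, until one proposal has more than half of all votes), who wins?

Proposal A

Round 1: Proposal A 24, Proposal B 34, Proposal C 11. Proposal C eliminated.
Round 2: Proposal A 35, Proposal B 34. Proposal A has a majority (≥35).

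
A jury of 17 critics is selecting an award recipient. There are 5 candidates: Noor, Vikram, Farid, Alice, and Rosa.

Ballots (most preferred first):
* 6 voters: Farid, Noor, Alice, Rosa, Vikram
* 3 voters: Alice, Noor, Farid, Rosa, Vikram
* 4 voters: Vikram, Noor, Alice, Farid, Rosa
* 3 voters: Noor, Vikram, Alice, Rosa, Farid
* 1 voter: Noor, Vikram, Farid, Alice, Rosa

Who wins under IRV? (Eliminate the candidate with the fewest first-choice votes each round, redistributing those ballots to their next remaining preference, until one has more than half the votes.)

Round 1: Noor 4, Vikram 4, Farid 6, Alice 3, Rosa 0. Rosa eliminated.
Round 2: Noor 4, Vikram 4, Farid 6, Alice 3. Alice eliminated.
Round 3: Noor 7, Vikram 4, Farid 6. Vikram eliminated.
Round 4: Noor 11, Farid 6. Noor has a majority (≥9).

Noor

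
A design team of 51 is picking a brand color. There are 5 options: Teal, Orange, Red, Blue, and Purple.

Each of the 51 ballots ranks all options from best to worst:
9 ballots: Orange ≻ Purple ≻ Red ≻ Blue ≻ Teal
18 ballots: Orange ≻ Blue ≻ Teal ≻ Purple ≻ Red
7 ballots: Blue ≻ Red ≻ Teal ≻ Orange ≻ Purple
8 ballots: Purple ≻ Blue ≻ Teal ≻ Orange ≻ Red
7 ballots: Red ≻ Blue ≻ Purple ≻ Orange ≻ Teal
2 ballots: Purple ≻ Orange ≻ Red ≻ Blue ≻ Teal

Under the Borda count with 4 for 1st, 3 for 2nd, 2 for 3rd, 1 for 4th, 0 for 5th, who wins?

Blue

Teal: 9×0 + 18×2 + 7×2 + 8×2 + 7×0 + 2×0 = 66
Orange: 9×4 + 18×4 + 7×1 + 8×1 + 7×1 + 2×3 = 136
Red: 9×2 + 18×0 + 7×3 + 8×0 + 7×4 + 2×2 = 71
Blue: 9×1 + 18×3 + 7×4 + 8×3 + 7×3 + 2×1 = 138
Purple: 9×3 + 18×1 + 7×0 + 8×4 + 7×2 + 2×4 = 99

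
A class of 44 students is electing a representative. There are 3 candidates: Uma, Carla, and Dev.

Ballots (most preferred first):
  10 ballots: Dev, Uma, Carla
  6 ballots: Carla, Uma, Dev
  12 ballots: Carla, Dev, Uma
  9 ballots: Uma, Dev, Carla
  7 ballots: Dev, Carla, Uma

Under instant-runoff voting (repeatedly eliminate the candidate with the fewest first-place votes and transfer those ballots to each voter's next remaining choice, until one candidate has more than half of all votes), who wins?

Dev

Round 1: Uma 9, Carla 18, Dev 17. Uma eliminated.
Round 2: Carla 18, Dev 26. Dev has a majority (≥23).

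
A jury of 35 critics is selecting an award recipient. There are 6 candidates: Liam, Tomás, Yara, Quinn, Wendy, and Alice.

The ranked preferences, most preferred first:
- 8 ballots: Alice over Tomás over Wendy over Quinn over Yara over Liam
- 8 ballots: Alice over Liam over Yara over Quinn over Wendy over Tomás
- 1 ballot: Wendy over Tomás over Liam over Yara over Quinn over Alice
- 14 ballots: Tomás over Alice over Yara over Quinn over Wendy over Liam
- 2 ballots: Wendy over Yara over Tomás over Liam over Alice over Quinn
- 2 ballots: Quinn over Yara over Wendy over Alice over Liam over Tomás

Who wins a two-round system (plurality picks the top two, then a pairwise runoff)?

Round 1 first-place votes: Liam 0, Tomás 14, Yara 0, Quinn 2, Wendy 3, Alice 16. Alice and Tomás advance.
Runoff: Alice is ranked above Tomás on 18 ballots, Tomás above Alice on 17.

Alice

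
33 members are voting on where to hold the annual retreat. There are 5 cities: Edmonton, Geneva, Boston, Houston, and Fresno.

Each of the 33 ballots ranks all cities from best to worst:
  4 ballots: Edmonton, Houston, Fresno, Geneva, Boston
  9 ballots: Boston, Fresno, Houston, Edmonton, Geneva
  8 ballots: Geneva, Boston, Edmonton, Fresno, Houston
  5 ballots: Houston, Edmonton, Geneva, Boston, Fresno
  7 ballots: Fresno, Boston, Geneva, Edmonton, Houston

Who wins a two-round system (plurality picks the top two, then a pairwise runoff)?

Geneva

Round 1 first-place votes: Edmonton 4, Geneva 8, Boston 9, Houston 5, Fresno 7. Boston and Geneva advance.
Runoff: Boston is ranked above Geneva on 16 ballots, Geneva above Boston on 17.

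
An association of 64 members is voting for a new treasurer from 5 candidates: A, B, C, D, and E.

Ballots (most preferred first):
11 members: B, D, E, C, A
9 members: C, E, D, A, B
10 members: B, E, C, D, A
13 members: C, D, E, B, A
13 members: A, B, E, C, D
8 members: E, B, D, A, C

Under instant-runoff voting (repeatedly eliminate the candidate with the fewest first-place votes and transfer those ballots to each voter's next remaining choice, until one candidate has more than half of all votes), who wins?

Round 1: A 13, B 21, C 22, D 0, E 8. D eliminated.
Round 2: A 13, B 21, C 22, E 8. E eliminated.
Round 3: A 13, B 29, C 22. A eliminated.
Round 4: B 42, C 22. B has a majority (≥33).

B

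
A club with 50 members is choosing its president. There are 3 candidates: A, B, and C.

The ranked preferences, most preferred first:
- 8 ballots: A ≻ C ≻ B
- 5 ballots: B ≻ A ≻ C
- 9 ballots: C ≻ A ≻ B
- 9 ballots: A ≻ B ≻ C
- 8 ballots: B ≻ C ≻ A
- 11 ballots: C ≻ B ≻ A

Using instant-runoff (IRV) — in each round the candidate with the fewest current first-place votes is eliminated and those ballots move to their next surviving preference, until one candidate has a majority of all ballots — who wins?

C

Round 1: A 17, B 13, C 20. B eliminated.
Round 2: A 22, C 28. C has a majority (≥26).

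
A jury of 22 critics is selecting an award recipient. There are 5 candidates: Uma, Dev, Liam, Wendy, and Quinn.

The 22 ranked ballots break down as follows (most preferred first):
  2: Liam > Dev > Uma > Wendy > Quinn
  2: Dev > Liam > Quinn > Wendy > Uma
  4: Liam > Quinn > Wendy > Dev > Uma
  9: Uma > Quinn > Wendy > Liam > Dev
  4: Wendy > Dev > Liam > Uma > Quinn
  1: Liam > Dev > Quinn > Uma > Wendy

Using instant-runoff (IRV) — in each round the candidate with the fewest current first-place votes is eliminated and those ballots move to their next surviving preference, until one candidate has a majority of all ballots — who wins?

Liam

Round 1: Uma 9, Dev 2, Liam 7, Wendy 4, Quinn 0. Quinn eliminated.
Round 2: Uma 9, Dev 2, Liam 7, Wendy 4. Dev eliminated.
Round 3: Uma 9, Liam 9, Wendy 4. Wendy eliminated.
Round 4: Uma 9, Liam 13. Liam has a majority (≥12).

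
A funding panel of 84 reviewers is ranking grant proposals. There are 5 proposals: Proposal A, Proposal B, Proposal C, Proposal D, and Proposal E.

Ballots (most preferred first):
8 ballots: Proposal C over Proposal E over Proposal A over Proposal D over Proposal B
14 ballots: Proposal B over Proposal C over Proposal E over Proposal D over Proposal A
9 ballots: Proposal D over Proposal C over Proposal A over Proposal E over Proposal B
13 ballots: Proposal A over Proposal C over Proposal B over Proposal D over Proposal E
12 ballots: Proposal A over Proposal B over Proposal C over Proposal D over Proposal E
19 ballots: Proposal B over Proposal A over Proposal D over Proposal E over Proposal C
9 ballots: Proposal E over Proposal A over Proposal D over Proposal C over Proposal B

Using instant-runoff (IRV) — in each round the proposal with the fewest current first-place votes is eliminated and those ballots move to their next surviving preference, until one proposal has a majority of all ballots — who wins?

Round 1: Proposal A 25, Proposal B 33, Proposal C 8, Proposal D 9, Proposal E 9. Proposal C eliminated.
Round 2: Proposal A 25, Proposal B 33, Proposal D 9, Proposal E 17. Proposal D eliminated.
Round 3: Proposal A 34, Proposal B 33, Proposal E 17. Proposal E eliminated.
Round 4: Proposal A 51, Proposal B 33. Proposal A has a majority (≥43).

Proposal A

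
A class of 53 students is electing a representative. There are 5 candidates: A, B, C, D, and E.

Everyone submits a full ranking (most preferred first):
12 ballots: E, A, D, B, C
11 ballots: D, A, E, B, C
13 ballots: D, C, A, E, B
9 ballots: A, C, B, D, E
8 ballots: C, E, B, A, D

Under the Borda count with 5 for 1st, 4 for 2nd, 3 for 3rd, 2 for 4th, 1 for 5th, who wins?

A

A: 12×4 + 11×4 + 13×3 + 9×5 + 8×2 = 192
B: 12×2 + 11×2 + 13×1 + 9×3 + 8×3 = 110
C: 12×1 + 11×1 + 13×4 + 9×4 + 8×5 = 151
D: 12×3 + 11×5 + 13×5 + 9×2 + 8×1 = 182
E: 12×5 + 11×3 + 13×2 + 9×1 + 8×4 = 160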